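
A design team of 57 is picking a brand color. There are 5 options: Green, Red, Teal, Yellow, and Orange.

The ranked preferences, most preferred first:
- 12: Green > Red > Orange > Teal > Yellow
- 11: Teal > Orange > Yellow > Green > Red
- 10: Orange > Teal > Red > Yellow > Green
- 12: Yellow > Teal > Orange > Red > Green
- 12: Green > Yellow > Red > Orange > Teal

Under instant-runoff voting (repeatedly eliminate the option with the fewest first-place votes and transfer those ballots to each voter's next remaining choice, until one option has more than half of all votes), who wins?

Round 1: Green 24, Red 0, Teal 11, Yellow 12, Orange 10. Red eliminated.
Round 2: Green 24, Teal 11, Yellow 12, Orange 10. Orange eliminated.
Round 3: Green 24, Teal 21, Yellow 12. Yellow eliminated.
Round 4: Green 24, Teal 33. Teal has a majority (≥29).

Teal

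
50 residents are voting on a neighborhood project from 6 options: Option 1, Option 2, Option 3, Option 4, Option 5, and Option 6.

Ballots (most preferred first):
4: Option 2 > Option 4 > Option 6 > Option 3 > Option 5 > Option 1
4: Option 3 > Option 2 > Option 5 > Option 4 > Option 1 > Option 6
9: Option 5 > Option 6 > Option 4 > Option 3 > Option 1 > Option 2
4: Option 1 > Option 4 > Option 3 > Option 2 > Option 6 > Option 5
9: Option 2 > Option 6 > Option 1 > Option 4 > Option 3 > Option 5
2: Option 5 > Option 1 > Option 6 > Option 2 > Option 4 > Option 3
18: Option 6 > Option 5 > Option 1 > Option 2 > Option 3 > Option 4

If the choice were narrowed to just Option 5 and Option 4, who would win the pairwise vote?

Option 5

Option 5 is ranked above Option 4 on 33 ballots; Option 4 above Option 5 on 17.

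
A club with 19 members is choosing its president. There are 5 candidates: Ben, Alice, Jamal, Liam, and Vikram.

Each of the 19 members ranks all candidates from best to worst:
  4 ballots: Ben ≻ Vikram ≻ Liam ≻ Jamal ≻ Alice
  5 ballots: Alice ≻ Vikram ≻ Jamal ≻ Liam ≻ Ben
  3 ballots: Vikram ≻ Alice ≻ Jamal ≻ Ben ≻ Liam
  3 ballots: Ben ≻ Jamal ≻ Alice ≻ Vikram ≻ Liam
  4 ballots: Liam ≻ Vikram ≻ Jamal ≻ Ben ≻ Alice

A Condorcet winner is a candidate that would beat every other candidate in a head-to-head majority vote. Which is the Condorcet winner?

Vikram

Vikram vs Ben: 12–7
Vikram vs Alice: 11–8
Vikram vs Jamal: 16–3
Vikram vs Liam: 15–4
Vikram beats every other candidate.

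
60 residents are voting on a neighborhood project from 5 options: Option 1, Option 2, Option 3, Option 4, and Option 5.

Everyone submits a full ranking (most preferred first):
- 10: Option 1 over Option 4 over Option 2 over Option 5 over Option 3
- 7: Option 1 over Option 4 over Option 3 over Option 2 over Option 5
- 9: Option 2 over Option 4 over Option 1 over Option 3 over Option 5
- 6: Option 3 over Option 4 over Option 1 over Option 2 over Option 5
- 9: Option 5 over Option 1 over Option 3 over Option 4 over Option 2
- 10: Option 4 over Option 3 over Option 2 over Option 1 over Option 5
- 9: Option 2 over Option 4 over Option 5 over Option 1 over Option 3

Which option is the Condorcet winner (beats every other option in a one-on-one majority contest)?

Option 4

Option 4 vs Option 1: 34–26
Option 4 vs Option 2: 42–18
Option 4 vs Option 3: 45–15
Option 4 vs Option 5: 51–9
Option 4 beats every other option.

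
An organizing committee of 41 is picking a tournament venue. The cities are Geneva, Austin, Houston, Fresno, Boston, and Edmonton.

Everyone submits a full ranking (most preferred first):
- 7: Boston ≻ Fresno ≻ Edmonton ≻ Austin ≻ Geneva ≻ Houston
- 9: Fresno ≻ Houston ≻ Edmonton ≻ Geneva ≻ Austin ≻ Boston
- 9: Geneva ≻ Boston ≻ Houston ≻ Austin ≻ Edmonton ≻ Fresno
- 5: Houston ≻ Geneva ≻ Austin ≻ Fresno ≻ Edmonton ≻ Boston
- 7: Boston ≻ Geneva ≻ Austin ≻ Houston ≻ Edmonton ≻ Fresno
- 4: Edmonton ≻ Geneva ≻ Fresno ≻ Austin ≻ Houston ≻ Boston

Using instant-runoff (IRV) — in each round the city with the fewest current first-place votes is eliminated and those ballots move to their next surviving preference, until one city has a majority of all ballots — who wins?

Round 1: Geneva 9, Austin 0, Houston 5, Fresno 9, Boston 14, Edmonton 4. Austin eliminated.
Round 2: Geneva 9, Houston 5, Fresno 9, Boston 14, Edmonton 4. Edmonton eliminated.
Round 3: Geneva 13, Houston 5, Fresno 9, Boston 14. Houston eliminated.
Round 4: Geneva 18, Fresno 9, Boston 14. Fresno eliminated.
Round 5: Geneva 27, Boston 14. Geneva has a majority (≥21).

Geneva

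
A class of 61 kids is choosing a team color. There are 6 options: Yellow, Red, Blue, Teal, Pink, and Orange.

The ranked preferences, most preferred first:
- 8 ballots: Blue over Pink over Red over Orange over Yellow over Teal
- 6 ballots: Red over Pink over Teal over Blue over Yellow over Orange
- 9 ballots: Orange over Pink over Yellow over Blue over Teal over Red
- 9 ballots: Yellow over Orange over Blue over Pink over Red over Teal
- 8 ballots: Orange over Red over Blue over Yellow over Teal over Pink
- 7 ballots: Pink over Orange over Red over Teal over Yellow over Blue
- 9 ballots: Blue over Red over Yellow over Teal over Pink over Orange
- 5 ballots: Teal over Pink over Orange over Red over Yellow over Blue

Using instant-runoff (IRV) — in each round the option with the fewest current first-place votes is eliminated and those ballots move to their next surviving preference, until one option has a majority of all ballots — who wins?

Pink

Round 1: Yellow 9, Red 6, Blue 17, Teal 5, Pink 7, Orange 17. Teal eliminated.
Round 2: Yellow 9, Red 6, Blue 17, Pink 12, Orange 17. Red eliminated.
Round 3: Yellow 9, Blue 17, Pink 18, Orange 17. Yellow eliminated.
Round 4: Blue 17, Pink 18, Orange 26. Blue eliminated.
Round 5: Pink 35, Orange 26. Pink has a majority (≥31).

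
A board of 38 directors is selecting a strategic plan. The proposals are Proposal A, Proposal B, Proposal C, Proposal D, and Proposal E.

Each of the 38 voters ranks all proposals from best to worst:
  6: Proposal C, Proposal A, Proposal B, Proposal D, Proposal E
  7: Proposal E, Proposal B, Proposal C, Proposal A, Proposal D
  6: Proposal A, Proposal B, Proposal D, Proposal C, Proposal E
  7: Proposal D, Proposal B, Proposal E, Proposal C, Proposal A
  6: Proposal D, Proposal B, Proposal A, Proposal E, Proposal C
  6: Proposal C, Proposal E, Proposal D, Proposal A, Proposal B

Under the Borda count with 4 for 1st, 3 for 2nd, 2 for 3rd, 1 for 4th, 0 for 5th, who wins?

Proposal B

Proposal A: 6×3 + 7×1 + 6×4 + 7×0 + 6×2 + 6×1 = 67
Proposal B: 6×2 + 7×3 + 6×3 + 7×3 + 6×3 + 6×0 = 90
Proposal C: 6×4 + 7×2 + 6×1 + 7×1 + 6×0 + 6×4 = 75
Proposal D: 6×1 + 7×0 + 6×2 + 7×4 + 6×4 + 6×2 = 82
Proposal E: 6×0 + 7×4 + 6×0 + 7×2 + 6×1 + 6×3 = 66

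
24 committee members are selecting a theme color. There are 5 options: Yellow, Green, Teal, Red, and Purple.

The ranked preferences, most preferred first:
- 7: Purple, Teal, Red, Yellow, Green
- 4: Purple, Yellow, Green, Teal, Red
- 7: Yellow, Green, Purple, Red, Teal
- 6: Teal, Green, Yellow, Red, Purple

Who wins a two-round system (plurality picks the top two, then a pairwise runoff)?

Yellow

Round 1 first-place votes: Yellow 7, Green 0, Teal 6, Red 0, Purple 11. Purple and Yellow advance.
Runoff: Purple is ranked above Yellow on 11 ballots, Yellow above Purple on 13.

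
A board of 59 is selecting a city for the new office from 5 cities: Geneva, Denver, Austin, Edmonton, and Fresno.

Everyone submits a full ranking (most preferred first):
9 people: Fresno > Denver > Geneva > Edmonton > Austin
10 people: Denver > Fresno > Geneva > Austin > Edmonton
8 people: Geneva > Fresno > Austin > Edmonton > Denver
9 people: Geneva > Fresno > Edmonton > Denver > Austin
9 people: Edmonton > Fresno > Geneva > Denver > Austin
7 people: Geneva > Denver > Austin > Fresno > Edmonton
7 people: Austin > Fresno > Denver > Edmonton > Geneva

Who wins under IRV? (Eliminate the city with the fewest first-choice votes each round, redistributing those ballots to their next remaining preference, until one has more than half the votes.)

Round 1: Geneva 24, Denver 10, Austin 7, Edmonton 9, Fresno 9. Austin eliminated.
Round 2: Geneva 24, Denver 10, Edmonton 9, Fresno 16. Edmonton eliminated.
Round 3: Geneva 24, Denver 10, Fresno 25. Denver eliminated.
Round 4: Geneva 24, Fresno 35. Fresno has a majority (≥30).

Fresno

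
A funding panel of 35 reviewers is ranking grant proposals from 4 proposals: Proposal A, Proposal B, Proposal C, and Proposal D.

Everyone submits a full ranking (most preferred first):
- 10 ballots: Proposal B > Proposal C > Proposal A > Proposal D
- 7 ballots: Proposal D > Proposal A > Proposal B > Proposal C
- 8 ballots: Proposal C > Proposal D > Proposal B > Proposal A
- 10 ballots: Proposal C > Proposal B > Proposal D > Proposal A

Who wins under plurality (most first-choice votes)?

Proposal C

First-place votes: Proposal A 0, Proposal B 10, Proposal C 18, Proposal D 7.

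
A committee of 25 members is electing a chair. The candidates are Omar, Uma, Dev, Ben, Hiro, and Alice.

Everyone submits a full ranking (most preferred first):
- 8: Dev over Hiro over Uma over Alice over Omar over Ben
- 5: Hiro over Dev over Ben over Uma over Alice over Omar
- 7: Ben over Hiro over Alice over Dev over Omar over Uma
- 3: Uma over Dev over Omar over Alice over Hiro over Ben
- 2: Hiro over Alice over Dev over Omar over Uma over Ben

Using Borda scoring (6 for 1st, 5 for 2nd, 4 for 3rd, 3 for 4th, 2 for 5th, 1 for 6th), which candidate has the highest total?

Omar: 8×2 + 5×1 + 7×2 + 3×4 + 2×3 = 53
Uma: 8×4 + 5×3 + 7×1 + 3×6 + 2×2 = 76
Dev: 8×6 + 5×5 + 7×3 + 3×5 + 2×4 = 117
Ben: 8×1 + 5×4 + 7×6 + 3×1 + 2×1 = 75
Hiro: 8×5 + 5×6 + 7×5 + 3×2 + 2×6 = 123
Alice: 8×3 + 5×2 + 7×4 + 3×3 + 2×5 = 81

Hiro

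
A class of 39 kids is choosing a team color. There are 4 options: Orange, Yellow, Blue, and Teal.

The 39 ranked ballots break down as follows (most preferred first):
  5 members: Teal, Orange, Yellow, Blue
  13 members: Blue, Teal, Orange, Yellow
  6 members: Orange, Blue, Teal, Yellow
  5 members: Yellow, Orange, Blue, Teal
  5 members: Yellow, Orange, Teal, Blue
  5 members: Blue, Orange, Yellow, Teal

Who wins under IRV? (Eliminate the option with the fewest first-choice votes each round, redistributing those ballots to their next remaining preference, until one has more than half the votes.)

Round 1: Orange 6, Yellow 10, Blue 18, Teal 5. Teal eliminated.
Round 2: Orange 11, Yellow 10, Blue 18. Yellow eliminated.
Round 3: Orange 21, Blue 18. Orange has a majority (≥20).

Orange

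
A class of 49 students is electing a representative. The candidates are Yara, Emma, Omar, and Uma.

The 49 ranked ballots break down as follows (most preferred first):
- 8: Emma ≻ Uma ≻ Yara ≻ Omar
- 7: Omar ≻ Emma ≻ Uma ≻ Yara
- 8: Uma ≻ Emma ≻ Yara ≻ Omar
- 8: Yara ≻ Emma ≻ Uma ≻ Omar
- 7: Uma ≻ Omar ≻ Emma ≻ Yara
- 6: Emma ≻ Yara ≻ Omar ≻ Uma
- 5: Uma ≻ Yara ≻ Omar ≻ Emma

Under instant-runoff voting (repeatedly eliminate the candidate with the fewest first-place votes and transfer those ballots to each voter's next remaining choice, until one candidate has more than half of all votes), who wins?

Emma

Round 1: Yara 8, Emma 14, Omar 7, Uma 20. Omar eliminated.
Round 2: Yara 8, Emma 21, Uma 20. Yara eliminated.
Round 3: Emma 29, Uma 20. Emma has a majority (≥25).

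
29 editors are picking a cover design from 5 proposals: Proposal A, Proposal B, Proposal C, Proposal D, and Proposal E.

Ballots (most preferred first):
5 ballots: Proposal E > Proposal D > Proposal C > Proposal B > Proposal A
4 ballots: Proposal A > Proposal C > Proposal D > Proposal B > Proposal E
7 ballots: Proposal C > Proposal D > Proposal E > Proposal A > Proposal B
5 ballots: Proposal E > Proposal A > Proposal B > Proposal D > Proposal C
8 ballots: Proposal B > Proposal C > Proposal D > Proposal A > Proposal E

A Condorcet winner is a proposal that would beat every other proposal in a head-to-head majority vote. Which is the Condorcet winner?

Proposal C vs Proposal A: 20–9
Proposal C vs Proposal B: 16–13
Proposal C vs Proposal D: 19–10
Proposal C vs Proposal E: 19–10
Proposal C beats every other proposal.

Proposal C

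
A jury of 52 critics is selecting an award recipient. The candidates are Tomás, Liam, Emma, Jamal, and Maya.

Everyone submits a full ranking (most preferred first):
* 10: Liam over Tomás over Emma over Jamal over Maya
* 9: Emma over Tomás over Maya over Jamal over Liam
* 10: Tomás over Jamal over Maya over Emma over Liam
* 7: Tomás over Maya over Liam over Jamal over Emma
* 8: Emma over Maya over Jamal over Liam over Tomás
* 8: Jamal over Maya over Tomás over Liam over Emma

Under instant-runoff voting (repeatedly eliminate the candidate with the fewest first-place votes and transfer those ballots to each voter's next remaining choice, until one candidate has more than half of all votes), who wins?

Round 1: Tomás 17, Liam 10, Emma 17, Jamal 8, Maya 0. Maya eliminated.
Round 2: Tomás 17, Liam 10, Emma 17, Jamal 8. Jamal eliminated.
Round 3: Tomás 25, Liam 10, Emma 17. Liam eliminated.
Round 4: Tomás 35, Emma 17. Tomás has a majority (≥27).

Tomás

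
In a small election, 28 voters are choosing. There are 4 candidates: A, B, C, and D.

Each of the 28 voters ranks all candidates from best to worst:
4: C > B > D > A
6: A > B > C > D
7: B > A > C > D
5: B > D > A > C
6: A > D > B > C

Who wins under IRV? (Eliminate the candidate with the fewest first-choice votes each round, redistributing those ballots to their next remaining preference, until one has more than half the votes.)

B

Round 1: A 12, B 12, C 4, D 0. D eliminated.
Round 2: A 12, B 12, C 4. C eliminated.
Round 3: A 12, B 16. B has a majority (≥15).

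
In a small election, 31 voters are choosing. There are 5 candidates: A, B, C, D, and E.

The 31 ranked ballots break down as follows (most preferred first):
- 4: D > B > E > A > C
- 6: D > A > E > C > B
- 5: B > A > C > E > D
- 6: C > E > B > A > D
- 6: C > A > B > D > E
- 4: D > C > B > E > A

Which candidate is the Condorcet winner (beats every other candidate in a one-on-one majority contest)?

C vs A: 16–15
C vs B: 22–9
C vs D: 17–14
C vs E: 21–10
C beats every other candidate.

C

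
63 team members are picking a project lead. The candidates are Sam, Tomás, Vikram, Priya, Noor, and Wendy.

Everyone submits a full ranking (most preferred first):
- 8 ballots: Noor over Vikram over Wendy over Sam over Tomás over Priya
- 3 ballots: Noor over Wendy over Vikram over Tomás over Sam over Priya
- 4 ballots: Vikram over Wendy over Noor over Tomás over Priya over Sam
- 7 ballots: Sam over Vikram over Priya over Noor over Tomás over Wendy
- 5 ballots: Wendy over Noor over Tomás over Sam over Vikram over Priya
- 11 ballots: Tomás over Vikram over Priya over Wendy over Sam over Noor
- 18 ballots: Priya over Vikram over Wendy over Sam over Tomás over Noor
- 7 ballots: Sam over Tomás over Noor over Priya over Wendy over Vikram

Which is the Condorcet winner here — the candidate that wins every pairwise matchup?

Vikram

Vikram vs Sam: 44–19
Vikram vs Tomás: 40–23
Vikram vs Priya: 38–25
Vikram vs Noor: 40–23
Vikram vs Wendy: 48–15
Vikram beats every other candidate.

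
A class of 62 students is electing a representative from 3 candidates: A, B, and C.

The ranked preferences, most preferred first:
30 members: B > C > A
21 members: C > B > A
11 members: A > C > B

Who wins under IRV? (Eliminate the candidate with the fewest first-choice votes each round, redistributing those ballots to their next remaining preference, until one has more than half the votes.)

Round 1: A 11, B 30, C 21. A eliminated.
Round 2: B 30, C 32. C has a majority (≥32).

C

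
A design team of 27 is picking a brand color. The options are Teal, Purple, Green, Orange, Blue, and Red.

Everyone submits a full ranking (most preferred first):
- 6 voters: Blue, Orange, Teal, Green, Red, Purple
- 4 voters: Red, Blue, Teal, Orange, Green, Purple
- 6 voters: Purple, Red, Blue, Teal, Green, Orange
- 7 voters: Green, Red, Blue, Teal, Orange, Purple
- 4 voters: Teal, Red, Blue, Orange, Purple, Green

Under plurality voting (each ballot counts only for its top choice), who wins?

Green

First-place votes: Teal 4, Purple 6, Green 7, Orange 0, Blue 6, Red 4.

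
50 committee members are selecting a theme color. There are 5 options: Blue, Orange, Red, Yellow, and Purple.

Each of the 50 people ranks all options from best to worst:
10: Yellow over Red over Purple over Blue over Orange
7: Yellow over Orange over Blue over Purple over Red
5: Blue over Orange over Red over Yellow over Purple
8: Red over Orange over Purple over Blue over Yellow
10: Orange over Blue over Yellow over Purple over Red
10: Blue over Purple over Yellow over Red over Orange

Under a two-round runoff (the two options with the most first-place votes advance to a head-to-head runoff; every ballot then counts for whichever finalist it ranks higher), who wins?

Blue

Round 1 first-place votes: Blue 15, Orange 10, Red 8, Yellow 17, Purple 0. Yellow and Blue advance.
Runoff: Yellow is ranked above Blue on 17 ballots, Blue above Yellow on 33.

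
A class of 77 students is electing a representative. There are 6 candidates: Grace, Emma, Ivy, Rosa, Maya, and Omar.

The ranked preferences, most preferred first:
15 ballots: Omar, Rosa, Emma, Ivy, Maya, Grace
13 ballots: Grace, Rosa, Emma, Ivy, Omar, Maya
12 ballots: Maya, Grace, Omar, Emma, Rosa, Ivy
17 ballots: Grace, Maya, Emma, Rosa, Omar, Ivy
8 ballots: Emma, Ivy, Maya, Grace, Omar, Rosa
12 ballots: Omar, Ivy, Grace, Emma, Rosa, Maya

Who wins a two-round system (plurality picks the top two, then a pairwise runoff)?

Round 1 first-place votes: Grace 30, Emma 8, Ivy 0, Rosa 0, Maya 12, Omar 27. Grace and Omar advance.
Runoff: Grace is ranked above Omar on 50 ballots, Omar above Grace on 27.

Grace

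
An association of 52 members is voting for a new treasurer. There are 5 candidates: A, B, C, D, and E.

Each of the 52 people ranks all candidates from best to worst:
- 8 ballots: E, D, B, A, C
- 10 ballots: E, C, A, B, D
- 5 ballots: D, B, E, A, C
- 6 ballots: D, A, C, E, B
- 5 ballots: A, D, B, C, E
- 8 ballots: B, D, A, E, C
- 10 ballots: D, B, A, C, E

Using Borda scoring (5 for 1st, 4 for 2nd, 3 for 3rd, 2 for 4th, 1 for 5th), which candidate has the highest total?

D

A: 8×2 + 10×3 + 5×2 + 6×4 + 5×5 + 8×3 + 10×3 = 159
B: 8×3 + 10×2 + 5×4 + 6×1 + 5×3 + 8×5 + 10×4 = 165
C: 8×1 + 10×4 + 5×1 + 6×3 + 5×2 + 8×1 + 10×2 = 109
D: 8×4 + 10×1 + 5×5 + 6×5 + 5×4 + 8×4 + 10×5 = 199
E: 8×5 + 10×5 + 5×3 + 6×2 + 5×1 + 8×2 + 10×1 = 148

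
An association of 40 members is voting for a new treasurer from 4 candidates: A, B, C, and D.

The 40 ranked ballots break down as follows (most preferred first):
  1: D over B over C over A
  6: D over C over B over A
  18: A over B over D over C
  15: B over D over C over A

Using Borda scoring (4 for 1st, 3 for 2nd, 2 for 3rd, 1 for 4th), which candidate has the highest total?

B

A: 1×1 + 6×1 + 18×4 + 15×1 = 94
B: 1×3 + 6×2 + 18×3 + 15×4 = 129
C: 1×2 + 6×3 + 18×1 + 15×2 = 68
D: 1×4 + 6×4 + 18×2 + 15×3 = 109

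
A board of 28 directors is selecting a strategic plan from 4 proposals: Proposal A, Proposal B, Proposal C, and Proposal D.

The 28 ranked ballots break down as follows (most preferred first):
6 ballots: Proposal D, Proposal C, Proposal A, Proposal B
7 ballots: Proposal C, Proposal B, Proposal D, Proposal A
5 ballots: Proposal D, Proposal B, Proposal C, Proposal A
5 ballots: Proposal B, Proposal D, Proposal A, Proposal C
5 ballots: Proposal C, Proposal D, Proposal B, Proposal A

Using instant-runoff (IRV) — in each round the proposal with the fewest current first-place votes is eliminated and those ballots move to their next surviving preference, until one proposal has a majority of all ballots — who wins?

Proposal D

Round 1: Proposal A 0, Proposal B 5, Proposal C 12, Proposal D 11. Proposal A eliminated.
Round 2: Proposal B 5, Proposal C 12, Proposal D 11. Proposal B eliminated.
Round 3: Proposal C 12, Proposal D 16. Proposal D has a majority (≥15).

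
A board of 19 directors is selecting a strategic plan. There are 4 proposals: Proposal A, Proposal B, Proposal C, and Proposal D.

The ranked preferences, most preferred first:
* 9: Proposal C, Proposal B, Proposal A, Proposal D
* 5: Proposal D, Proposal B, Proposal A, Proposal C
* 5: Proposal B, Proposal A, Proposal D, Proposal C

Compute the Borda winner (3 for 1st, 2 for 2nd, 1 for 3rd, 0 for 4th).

Proposal A: 9×1 + 5×1 + 5×2 = 24
Proposal B: 9×2 + 5×2 + 5×3 = 43
Proposal C: 9×3 + 5×0 + 5×0 = 27
Proposal D: 9×0 + 5×3 + 5×1 = 20

Proposal B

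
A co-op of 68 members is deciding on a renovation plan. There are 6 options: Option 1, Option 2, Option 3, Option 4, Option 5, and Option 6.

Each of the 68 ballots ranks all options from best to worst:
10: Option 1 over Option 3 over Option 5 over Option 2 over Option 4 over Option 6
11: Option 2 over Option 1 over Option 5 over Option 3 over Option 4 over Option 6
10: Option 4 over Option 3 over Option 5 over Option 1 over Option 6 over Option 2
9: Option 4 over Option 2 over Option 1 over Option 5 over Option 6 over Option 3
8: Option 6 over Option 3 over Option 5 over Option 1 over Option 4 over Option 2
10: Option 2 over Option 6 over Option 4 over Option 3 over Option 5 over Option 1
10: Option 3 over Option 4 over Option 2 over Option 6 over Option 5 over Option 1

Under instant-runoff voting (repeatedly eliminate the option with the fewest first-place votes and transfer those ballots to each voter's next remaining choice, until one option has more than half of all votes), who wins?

Round 1: Option 1 10, Option 2 21, Option 3 10, Option 4 19, Option 5 0, Option 6 8. Option 5 eliminated.
Round 2: Option 1 10, Option 2 21, Option 3 10, Option 4 19, Option 6 8. Option 6 eliminated.
Round 3: Option 1 10, Option 2 21, Option 3 18, Option 4 19. Option 1 eliminated.
Round 4: Option 2 21, Option 3 28, Option 4 19. Option 4 eliminated.
Round 5: Option 2 30, Option 3 38. Option 3 has a majority (≥35).

Option 3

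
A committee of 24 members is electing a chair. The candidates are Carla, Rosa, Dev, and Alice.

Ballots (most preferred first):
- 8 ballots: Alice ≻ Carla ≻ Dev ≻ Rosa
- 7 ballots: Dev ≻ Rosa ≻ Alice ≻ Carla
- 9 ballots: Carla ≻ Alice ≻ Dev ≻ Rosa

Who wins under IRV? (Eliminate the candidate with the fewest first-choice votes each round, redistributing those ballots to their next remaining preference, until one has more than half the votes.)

Round 1: Carla 9, Rosa 0, Dev 7, Alice 8. Rosa eliminated.
Round 2: Carla 9, Dev 7, Alice 8. Dev eliminated.
Round 3: Carla 9, Alice 15. Alice has a majority (≥13).

Alice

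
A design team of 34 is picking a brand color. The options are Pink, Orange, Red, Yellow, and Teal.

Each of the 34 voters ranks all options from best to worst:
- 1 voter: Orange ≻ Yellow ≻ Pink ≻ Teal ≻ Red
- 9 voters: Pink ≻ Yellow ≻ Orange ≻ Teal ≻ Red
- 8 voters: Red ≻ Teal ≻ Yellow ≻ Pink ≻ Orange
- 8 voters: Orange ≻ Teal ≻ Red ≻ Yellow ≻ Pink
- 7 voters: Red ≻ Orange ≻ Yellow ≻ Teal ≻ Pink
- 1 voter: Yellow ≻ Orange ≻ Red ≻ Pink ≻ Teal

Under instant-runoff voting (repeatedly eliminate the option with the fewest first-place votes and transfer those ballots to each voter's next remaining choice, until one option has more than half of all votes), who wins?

Orange

Round 1: Pink 9, Orange 9, Red 15, Yellow 1, Teal 0. Teal eliminated.
Round 2: Pink 9, Orange 9, Red 15, Yellow 1. Yellow eliminated.
Round 3: Pink 9, Orange 10, Red 15. Pink eliminated.
Round 4: Orange 19, Red 15. Orange has a majority (≥18).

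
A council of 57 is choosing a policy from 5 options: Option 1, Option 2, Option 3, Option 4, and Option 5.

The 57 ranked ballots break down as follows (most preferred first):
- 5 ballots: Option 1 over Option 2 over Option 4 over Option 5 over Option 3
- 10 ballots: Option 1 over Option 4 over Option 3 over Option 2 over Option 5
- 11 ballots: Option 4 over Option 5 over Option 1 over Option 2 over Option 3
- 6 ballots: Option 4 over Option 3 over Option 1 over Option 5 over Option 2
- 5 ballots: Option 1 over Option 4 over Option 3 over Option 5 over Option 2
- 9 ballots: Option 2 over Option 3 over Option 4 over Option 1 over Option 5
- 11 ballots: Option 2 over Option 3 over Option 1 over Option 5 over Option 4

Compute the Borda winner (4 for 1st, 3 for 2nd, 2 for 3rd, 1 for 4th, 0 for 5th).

Option 1: 5×4 + 10×4 + 11×2 + 6×2 + 5×4 + 9×1 + 11×2 = 145
Option 2: 5×3 + 10×1 + 11×1 + 6×0 + 5×0 + 9×4 + 11×4 = 116
Option 3: 5×0 + 10×2 + 11×0 + 6×3 + 5×2 + 9×3 + 11×3 = 108
Option 4: 5×2 + 10×3 + 11×4 + 6×4 + 5×3 + 9×2 + 11×0 = 141
Option 5: 5×1 + 10×0 + 11×3 + 6×1 + 5×1 + 9×0 + 11×1 = 60

Option 1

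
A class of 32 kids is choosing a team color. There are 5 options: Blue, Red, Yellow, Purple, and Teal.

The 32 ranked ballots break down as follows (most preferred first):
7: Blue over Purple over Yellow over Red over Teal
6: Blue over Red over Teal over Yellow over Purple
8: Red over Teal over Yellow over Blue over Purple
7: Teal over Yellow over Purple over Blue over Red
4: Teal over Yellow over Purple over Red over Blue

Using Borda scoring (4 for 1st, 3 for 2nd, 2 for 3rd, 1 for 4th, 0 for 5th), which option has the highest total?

Teal

Blue: 7×4 + 6×4 + 8×1 + 7×1 + 4×0 = 67
Red: 7×1 + 6×3 + 8×4 + 7×0 + 4×1 = 61
Yellow: 7×2 + 6×1 + 8×2 + 7×3 + 4×3 = 69
Purple: 7×3 + 6×0 + 8×0 + 7×2 + 4×2 = 43
Teal: 7×0 + 6×2 + 8×3 + 7×4 + 4×4 = 80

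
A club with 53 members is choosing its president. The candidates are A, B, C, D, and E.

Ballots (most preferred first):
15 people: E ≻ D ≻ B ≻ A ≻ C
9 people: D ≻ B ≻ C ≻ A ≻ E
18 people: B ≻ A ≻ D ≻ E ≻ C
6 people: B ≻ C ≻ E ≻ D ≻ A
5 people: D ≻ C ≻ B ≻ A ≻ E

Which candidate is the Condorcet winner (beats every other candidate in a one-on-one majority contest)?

D

D vs A: 35–18
D vs B: 29–24
D vs C: 47–6
D vs E: 32–21
D beats every other candidate.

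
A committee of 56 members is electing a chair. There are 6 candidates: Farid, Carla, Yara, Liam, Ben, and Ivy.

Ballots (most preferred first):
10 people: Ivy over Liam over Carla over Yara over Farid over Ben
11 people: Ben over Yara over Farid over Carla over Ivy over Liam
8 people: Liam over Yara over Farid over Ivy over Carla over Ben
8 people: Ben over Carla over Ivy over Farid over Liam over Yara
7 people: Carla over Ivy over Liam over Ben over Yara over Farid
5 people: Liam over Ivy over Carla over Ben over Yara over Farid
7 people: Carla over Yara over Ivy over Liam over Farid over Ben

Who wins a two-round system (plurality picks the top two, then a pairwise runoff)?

Carla

Round 1 first-place votes: Farid 0, Carla 14, Yara 0, Liam 13, Ben 19, Ivy 10. Ben and Carla advance.
Runoff: Ben is ranked above Carla on 19 ballots, Carla above Ben on 37.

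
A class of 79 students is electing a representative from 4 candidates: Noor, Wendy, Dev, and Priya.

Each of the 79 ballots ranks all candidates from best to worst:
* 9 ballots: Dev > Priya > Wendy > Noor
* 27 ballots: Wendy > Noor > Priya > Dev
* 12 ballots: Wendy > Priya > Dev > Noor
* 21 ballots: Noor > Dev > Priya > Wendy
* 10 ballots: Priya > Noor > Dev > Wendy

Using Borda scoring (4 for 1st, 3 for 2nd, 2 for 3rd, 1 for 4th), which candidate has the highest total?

Noor: 9×1 + 27×3 + 12×1 + 21×4 + 10×3 = 216
Wendy: 9×2 + 27×4 + 12×4 + 21×1 + 10×1 = 205
Dev: 9×4 + 27×1 + 12×2 + 21×3 + 10×2 = 170
Priya: 9×3 + 27×2 + 12×3 + 21×2 + 10×4 = 199

Noor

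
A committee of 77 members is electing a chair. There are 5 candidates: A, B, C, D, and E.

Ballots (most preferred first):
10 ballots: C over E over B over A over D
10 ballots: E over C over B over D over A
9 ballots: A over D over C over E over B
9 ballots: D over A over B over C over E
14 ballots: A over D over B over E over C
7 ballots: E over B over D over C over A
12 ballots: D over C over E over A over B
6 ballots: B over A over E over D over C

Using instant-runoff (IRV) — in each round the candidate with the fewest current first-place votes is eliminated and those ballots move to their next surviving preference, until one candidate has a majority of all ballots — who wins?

Round 1: A 23, B 6, C 10, D 21, E 17. B eliminated.
Round 2: A 29, C 10, D 21, E 17. C eliminated.
Round 3: A 29, D 21, E 27. D eliminated.
Round 4: A 38, E 39. E has a majority (≥39).

E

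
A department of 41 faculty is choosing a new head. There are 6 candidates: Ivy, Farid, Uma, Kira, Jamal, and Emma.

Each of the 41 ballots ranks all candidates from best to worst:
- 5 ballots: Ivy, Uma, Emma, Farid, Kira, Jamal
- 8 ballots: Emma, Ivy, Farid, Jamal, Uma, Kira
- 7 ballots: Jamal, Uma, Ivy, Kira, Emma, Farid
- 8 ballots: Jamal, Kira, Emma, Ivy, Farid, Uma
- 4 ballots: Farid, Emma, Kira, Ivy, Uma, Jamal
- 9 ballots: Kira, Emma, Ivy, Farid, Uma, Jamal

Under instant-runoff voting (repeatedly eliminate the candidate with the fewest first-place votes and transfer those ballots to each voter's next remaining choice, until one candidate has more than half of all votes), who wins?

Round 1: Ivy 5, Farid 4, Uma 0, Kira 9, Jamal 15, Emma 8. Uma eliminated.
Round 2: Ivy 5, Farid 4, Kira 9, Jamal 15, Emma 8. Farid eliminated.
Round 3: Ivy 5, Kira 9, Jamal 15, Emma 12. Ivy eliminated.
Round 4: Kira 9, Jamal 15, Emma 17. Kira eliminated.
Round 5: Jamal 15, Emma 26. Emma has a majority (≥21).

Emma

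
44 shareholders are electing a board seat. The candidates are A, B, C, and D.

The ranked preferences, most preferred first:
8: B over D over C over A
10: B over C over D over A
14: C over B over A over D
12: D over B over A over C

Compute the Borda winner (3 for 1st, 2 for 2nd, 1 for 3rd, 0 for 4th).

B

A: 8×0 + 10×0 + 14×1 + 12×1 = 26
B: 8×3 + 10×3 + 14×2 + 12×2 = 106
C: 8×1 + 10×2 + 14×3 + 12×0 = 70
D: 8×2 + 10×1 + 14×0 + 12×3 = 62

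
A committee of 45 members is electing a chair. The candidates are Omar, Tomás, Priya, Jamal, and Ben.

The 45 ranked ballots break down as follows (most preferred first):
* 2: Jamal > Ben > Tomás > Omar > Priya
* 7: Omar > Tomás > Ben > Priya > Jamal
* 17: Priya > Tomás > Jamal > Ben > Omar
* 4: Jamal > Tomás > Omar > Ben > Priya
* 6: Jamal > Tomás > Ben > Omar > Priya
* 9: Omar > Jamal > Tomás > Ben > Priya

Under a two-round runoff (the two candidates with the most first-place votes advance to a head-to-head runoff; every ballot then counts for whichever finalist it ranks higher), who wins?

Round 1 first-place votes: Omar 16, Tomás 0, Priya 17, Jamal 12, Ben 0. Priya and Omar advance.
Runoff: Priya is ranked above Omar on 17 ballots, Omar above Priya on 28.

Omar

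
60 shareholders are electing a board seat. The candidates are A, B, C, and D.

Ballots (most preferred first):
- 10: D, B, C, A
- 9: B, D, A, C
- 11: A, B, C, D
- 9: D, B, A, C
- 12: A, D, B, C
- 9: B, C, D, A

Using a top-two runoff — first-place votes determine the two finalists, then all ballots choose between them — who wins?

Round 1 first-place votes: A 23, B 18, C 0, D 19. A and D advance.
Runoff: A is ranked above D on 23 ballots, D above A on 37.

D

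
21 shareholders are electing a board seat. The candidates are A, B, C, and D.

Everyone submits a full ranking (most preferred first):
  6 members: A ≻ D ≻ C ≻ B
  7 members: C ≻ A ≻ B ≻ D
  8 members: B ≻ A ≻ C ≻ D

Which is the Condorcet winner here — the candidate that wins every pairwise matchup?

A

A vs B: 13–8
A vs C: 14–7
A vs D: 21–0
A beats every other candidate.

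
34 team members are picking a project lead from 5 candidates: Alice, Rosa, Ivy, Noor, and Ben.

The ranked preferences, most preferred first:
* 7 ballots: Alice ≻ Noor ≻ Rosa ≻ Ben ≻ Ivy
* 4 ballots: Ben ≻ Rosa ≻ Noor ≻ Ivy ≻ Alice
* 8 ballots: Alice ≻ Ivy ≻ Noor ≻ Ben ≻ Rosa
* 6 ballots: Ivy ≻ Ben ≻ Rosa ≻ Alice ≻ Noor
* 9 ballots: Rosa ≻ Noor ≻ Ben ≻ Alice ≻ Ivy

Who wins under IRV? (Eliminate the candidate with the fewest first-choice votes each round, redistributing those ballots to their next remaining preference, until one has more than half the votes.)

Rosa

Round 1: Alice 15, Rosa 9, Ivy 6, Noor 0, Ben 4. Noor eliminated.
Round 2: Alice 15, Rosa 9, Ivy 6, Ben 4. Ben eliminated.
Round 3: Alice 15, Rosa 13, Ivy 6. Ivy eliminated.
Round 4: Alice 15, Rosa 19. Rosa has a majority (≥18).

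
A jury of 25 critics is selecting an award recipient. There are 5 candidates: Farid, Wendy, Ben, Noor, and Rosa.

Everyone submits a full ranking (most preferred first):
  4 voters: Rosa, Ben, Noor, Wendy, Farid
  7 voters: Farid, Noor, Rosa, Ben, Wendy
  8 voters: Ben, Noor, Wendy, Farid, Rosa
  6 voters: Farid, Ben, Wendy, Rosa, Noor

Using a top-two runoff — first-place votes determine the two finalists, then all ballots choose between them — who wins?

Round 1 first-place votes: Farid 13, Wendy 0, Ben 8, Noor 0, Rosa 4. Farid and Ben advance.
Runoff: Farid is ranked above Ben on 13 ballots, Ben above Farid on 12.

Farid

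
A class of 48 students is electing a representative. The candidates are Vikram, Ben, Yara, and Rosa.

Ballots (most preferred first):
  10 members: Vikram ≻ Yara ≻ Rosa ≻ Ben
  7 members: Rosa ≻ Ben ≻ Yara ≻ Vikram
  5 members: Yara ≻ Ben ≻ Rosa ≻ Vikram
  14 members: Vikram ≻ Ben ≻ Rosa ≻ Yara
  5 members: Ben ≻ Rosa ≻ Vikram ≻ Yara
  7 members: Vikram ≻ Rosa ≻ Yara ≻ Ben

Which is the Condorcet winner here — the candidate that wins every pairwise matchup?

Vikram vs Ben: 31–17
Vikram vs Yara: 36–12
Vikram vs Rosa: 31–17
Vikram beats every other candidate.

Vikram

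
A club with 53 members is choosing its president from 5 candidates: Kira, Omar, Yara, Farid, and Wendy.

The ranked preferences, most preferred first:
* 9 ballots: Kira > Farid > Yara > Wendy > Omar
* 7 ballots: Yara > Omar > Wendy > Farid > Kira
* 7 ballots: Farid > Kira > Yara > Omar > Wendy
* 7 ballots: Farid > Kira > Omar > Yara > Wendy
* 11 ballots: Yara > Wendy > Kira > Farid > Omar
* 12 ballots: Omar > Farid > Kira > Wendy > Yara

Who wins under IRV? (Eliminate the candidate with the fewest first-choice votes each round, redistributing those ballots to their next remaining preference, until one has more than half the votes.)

Round 1: Kira 9, Omar 12, Yara 18, Farid 14, Wendy 0. Wendy eliminated.
Round 2: Kira 9, Omar 12, Yara 18, Farid 14. Kira eliminated.
Round 3: Omar 12, Yara 18, Farid 23. Omar eliminated.
Round 4: Yara 18, Farid 35. Farid has a majority (≥27).

Farid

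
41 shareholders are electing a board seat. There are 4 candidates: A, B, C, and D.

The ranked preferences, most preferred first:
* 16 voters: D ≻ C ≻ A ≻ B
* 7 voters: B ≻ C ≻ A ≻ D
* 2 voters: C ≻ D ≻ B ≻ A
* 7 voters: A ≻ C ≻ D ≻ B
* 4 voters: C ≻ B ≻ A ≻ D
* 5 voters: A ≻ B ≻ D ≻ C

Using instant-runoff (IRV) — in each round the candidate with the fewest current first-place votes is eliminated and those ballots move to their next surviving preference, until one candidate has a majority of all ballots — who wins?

A

Round 1: A 12, B 7, C 6, D 16. C eliminated.
Round 2: A 12, B 11, D 18. B eliminated.
Round 3: A 23, D 18. A has a majority (≥21).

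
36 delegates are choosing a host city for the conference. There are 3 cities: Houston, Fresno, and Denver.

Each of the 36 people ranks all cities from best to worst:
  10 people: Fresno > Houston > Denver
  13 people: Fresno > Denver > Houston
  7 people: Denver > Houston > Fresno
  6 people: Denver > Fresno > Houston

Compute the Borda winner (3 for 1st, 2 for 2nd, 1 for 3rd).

Houston: 10×2 + 13×1 + 7×2 + 6×1 = 53
Fresno: 10×3 + 13×3 + 7×1 + 6×2 = 88
Denver: 10×1 + 13×2 + 7×3 + 6×3 = 75

Fresno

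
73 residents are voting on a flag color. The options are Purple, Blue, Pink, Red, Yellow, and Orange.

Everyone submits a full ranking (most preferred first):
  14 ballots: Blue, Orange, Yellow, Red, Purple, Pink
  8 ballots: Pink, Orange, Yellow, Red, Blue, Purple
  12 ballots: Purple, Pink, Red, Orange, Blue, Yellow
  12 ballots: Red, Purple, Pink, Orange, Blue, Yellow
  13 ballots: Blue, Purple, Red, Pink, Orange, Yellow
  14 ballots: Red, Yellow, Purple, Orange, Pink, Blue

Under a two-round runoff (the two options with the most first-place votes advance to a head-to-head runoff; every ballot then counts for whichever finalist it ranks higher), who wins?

Red

Round 1 first-place votes: Purple 12, Blue 27, Pink 8, Red 26, Yellow 0, Orange 0. Blue and Red advance.
Runoff: Blue is ranked above Red on 27 ballots, Red above Blue on 46.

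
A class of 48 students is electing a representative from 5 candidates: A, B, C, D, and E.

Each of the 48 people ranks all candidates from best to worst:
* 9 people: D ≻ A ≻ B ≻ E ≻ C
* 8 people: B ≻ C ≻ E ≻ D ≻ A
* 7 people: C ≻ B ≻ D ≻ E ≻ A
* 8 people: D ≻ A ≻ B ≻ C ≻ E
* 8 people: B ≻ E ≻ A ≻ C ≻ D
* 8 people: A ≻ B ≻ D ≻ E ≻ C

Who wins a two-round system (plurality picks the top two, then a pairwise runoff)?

Round 1 first-place votes: A 8, B 16, C 7, D 17, E 0. D and B advance.
Runoff: D is ranked above B on 17 ballots, B above D on 31.

B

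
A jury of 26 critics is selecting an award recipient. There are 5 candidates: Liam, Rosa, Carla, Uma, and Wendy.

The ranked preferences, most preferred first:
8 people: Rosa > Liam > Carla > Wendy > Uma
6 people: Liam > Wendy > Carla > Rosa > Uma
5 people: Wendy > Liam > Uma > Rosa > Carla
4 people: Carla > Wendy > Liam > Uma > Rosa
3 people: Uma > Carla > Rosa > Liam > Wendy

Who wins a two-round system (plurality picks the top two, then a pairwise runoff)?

Round 1 first-place votes: Liam 6, Rosa 8, Carla 4, Uma 3, Wendy 5. Rosa and Liam advance.
Runoff: Rosa is ranked above Liam on 11 ballots, Liam above Rosa on 15.

Liam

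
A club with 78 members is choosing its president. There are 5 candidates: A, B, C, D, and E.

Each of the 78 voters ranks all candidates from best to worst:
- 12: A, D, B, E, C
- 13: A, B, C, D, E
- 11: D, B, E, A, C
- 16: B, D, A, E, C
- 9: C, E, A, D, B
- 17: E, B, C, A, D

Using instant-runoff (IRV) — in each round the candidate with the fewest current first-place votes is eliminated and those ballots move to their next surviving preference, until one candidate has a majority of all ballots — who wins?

B

Round 1: A 25, B 16, C 9, D 11, E 17. C eliminated.
Round 2: A 25, B 16, D 11, E 26. D eliminated.
Round 3: A 25, B 27, E 26. A eliminated.
Round 4: B 52, E 26. B has a majority (≥40).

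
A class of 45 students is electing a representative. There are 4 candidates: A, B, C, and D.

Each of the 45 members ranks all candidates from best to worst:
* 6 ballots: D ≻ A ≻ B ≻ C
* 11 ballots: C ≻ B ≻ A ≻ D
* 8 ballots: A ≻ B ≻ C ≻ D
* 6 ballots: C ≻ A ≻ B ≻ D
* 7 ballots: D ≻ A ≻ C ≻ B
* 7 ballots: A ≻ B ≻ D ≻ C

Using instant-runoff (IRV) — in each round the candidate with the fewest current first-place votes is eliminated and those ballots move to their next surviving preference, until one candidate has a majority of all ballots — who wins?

Round 1: A 15, B 0, C 17, D 13. B eliminated.
Round 2: A 15, C 17, D 13. D eliminated.
Round 3: A 28, C 17. A has a majority (≥23).

A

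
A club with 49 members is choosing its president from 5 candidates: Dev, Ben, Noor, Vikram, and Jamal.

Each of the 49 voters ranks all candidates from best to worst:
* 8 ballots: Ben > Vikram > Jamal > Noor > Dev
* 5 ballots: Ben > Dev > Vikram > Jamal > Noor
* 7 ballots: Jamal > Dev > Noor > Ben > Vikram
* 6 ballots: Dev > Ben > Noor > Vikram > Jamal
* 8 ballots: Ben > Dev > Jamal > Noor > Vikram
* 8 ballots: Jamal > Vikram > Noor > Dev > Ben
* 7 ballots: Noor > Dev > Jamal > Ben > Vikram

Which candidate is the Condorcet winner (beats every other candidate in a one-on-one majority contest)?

Dev

Dev vs Ben: 28–21
Dev vs Noor: 26–23
Dev vs Vikram: 33–16
Dev vs Jamal: 26–23
Dev beats every other candidate.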